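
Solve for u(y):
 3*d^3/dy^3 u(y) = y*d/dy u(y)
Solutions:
 u(y) = C1 + Integral(C2*airyai(3^(2/3)*y/3) + C3*airybi(3^(2/3)*y/3), y)


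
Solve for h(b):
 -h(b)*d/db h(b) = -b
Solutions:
 h(b) = -sqrt(C1 + b^2)
 h(b) = sqrt(C1 + b^2)


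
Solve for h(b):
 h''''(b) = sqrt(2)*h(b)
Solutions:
 h(b) = C1*exp(-2^(1/8)*b) + C2*exp(2^(1/8)*b) + C3*sin(2^(1/8)*b) + C4*cos(2^(1/8)*b)


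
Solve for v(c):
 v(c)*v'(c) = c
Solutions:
 v(c) = -sqrt(C1 + c^2)
 v(c) = sqrt(C1 + c^2)


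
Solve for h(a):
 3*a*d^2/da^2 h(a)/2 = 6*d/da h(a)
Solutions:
 h(a) = C1 + C2*a^5


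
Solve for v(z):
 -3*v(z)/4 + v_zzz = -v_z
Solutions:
 v(z) = C1*exp(3^(1/3)*z*(-(27 + sqrt(921))^(1/3) + 4*3^(1/3)/(27 + sqrt(921))^(1/3))/12)*sin(3^(1/6)*z*((27 + sqrt(921))^(-1/3) + 3^(2/3)*(27 + sqrt(921))^(1/3)/12)) + C2*exp(3^(1/3)*z*(-(27 + sqrt(921))^(1/3) + 4*3^(1/3)/(27 + sqrt(921))^(1/3))/12)*cos(3^(1/6)*z*((27 + sqrt(921))^(-1/3) + 3^(2/3)*(27 + sqrt(921))^(1/3)/12)) + C3*exp(-3^(1/3)*z*(-(27 + sqrt(921))^(1/3) + 4*3^(1/3)/(27 + sqrt(921))^(1/3))/6)


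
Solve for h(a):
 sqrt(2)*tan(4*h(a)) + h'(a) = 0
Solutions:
 h(a) = -asin(C1*exp(-4*sqrt(2)*a))/4 + pi/4
 h(a) = asin(C1*exp(-4*sqrt(2)*a))/4


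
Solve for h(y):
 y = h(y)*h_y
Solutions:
 h(y) = -sqrt(C1 + y^2)
 h(y) = sqrt(C1 + y^2)


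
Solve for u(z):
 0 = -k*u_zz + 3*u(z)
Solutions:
 u(z) = C1*exp(-sqrt(3)*z*sqrt(1/k)) + C2*exp(sqrt(3)*z*sqrt(1/k))


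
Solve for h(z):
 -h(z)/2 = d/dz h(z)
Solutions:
 h(z) = C1*exp(-z/2)


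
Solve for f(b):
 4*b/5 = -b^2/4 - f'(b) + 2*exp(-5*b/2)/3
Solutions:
 f(b) = C1 - b^3/12 - 2*b^2/5 - 4*exp(-5*b/2)/15


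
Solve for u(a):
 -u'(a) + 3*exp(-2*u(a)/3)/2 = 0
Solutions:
 u(a) = 3*log(-sqrt(C1 + 3*a)) - 3*log(3)/2
 u(a) = 3*log(C1 + 3*a)/2 - 3*log(3)/2


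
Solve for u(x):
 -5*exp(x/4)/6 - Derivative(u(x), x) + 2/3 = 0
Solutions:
 u(x) = C1 + 2*x/3 - 10*exp(x/4)/3


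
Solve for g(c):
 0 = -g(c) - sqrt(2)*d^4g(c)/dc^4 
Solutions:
 g(c) = (C1*sin(2^(3/8)*c/2) + C2*cos(2^(3/8)*c/2))*exp(-2^(3/8)*c/2) + (C3*sin(2^(3/8)*c/2) + C4*cos(2^(3/8)*c/2))*exp(2^(3/8)*c/2)


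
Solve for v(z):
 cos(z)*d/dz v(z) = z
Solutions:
 v(z) = C1 + Integral(z/cos(z), z)


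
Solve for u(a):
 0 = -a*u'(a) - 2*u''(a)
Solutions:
 u(a) = C1 + C2*erf(a/2)


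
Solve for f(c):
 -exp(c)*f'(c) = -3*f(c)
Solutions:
 f(c) = C1*exp(-3*exp(-c))


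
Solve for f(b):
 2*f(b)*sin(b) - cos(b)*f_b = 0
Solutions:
 f(b) = C1/cos(b)^2


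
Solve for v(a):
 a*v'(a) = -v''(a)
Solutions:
 v(a) = C1 + C2*erf(sqrt(2)*a/2)


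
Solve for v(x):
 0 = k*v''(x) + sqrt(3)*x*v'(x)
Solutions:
 v(x) = C1 + C2*sqrt(k)*erf(sqrt(2)*3^(1/4)*x*sqrt(1/k)/2)


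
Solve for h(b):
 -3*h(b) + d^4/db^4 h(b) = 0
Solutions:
 h(b) = C1*exp(-3^(1/4)*b) + C2*exp(3^(1/4)*b) + C3*sin(3^(1/4)*b) + C4*cos(3^(1/4)*b)


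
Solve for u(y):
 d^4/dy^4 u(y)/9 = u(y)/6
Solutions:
 u(y) = C1*exp(-2^(3/4)*3^(1/4)*y/2) + C2*exp(2^(3/4)*3^(1/4)*y/2) + C3*sin(2^(3/4)*3^(1/4)*y/2) + C4*cos(2^(3/4)*3^(1/4)*y/2)


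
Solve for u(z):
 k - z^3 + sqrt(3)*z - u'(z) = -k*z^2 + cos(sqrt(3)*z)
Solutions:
 u(z) = C1 + k*z^3/3 + k*z - z^4/4 + sqrt(3)*z^2/2 - sqrt(3)*sin(sqrt(3)*z)/3


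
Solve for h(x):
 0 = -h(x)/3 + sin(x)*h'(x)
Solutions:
 h(x) = C1*(cos(x) - 1)^(1/6)/(cos(x) + 1)^(1/6)


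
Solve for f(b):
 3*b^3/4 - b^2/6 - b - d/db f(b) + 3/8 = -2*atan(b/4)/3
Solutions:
 f(b) = C1 + 3*b^4/16 - b^3/18 - b^2/2 + 2*b*atan(b/4)/3 + 3*b/8 - 4*log(b^2 + 16)/3


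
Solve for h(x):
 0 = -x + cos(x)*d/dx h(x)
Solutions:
 h(x) = C1 + Integral(x/cos(x), x)


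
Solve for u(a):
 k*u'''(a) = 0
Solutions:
 u(a) = C1 + C2*a + C3*a^2


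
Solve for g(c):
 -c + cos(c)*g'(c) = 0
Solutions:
 g(c) = C1 + Integral(c/cos(c), c)


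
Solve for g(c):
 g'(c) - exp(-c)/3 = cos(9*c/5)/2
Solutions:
 g(c) = C1 + 5*sin(9*c/5)/18 - exp(-c)/3


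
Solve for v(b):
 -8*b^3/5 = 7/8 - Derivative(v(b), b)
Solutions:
 v(b) = C1 + 2*b^4/5 + 7*b/8


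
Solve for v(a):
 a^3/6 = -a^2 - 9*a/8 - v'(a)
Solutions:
 v(a) = C1 - a^4/24 - a^3/3 - 9*a^2/16


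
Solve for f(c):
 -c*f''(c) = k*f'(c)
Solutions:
 f(c) = C1 + c^(1 - re(k))*(C2*sin(log(c)*Abs(im(k))) + C3*cos(log(c)*im(k)))


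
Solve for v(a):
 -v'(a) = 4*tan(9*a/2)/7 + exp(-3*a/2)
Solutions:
 v(a) = C1 - 4*log(tan(9*a/2)^2 + 1)/63 + 2*exp(-3*a/2)/3


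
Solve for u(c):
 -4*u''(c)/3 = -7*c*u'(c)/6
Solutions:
 u(c) = C1 + C2*erfi(sqrt(7)*c/4)


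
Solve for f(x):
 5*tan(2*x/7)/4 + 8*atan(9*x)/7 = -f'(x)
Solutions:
 f(x) = C1 - 8*x*atan(9*x)/7 + 4*log(81*x^2 + 1)/63 + 35*log(cos(2*x/7))/8


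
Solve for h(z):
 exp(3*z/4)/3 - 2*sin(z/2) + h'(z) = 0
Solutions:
 h(z) = C1 - 4*exp(3*z/4)/9 - 4*cos(z/2)


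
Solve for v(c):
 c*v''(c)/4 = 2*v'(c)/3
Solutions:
 v(c) = C1 + C2*c^(11/3)


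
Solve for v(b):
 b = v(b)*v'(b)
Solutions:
 v(b) = -sqrt(C1 + b^2)
 v(b) = sqrt(C1 + b^2)


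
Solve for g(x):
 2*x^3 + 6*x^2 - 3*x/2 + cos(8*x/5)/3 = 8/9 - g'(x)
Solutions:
 g(x) = C1 - x^4/2 - 2*x^3 + 3*x^2/4 + 8*x/9 - 5*sin(8*x/5)/24


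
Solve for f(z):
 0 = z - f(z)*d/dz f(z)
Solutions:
 f(z) = -sqrt(C1 + z^2)
 f(z) = sqrt(C1 + z^2)


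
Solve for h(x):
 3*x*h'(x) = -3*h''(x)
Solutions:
 h(x) = C1 + C2*erf(sqrt(2)*x/2)


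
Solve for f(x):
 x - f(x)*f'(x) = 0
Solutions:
 f(x) = -sqrt(C1 + x^2)
 f(x) = sqrt(C1 + x^2)


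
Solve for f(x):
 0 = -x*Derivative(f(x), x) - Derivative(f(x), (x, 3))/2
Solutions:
 f(x) = C1 + Integral(C2*airyai(-2^(1/3)*x) + C3*airybi(-2^(1/3)*x), x)


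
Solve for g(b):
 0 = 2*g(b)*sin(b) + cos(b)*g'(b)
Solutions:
 g(b) = C1*cos(b)^2


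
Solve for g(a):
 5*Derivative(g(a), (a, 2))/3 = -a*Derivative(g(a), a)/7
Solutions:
 g(a) = C1 + C2*erf(sqrt(210)*a/70)


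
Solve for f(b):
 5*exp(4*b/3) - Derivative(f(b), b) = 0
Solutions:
 f(b) = C1 + 15*exp(4*b/3)/4


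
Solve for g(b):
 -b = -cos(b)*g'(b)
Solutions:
 g(b) = C1 + Integral(b/cos(b), b)


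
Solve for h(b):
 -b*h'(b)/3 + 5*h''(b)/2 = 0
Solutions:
 h(b) = C1 + C2*erfi(sqrt(15)*b/15)


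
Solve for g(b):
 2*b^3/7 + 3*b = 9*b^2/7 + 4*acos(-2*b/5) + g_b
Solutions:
 g(b) = C1 + b^4/14 - 3*b^3/7 + 3*b^2/2 - 4*b*acos(-2*b/5) - 2*sqrt(25 - 4*b^2)


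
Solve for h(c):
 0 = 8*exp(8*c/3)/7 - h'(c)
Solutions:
 h(c) = C1 + 3*exp(8*c/3)/7


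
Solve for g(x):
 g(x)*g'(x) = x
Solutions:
 g(x) = -sqrt(C1 + x^2)
 g(x) = sqrt(C1 + x^2)


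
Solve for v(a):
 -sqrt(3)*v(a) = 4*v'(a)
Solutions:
 v(a) = C1*exp(-sqrt(3)*a/4)


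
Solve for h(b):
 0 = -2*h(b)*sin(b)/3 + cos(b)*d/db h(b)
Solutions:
 h(b) = C1/cos(b)^(2/3)


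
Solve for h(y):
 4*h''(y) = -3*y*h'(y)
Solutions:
 h(y) = C1 + C2*erf(sqrt(6)*y/4)


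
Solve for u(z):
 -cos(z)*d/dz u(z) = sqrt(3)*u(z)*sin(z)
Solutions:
 u(z) = C1*cos(z)^(sqrt(3))


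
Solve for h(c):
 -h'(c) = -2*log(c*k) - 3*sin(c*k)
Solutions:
 h(c) = C1 + 2*c*log(c*k) - 2*c + 3*Piecewise((-cos(c*k)/k, Ne(k, 0)), (0, True))


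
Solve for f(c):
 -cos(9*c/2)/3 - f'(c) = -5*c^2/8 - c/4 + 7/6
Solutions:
 f(c) = C1 + 5*c^3/24 + c^2/8 - 7*c/6 - 2*sin(9*c/2)/27


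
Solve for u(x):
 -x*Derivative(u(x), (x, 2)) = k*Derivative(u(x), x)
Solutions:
 u(x) = C1 + x^(1 - re(k))*(C2*sin(log(x)*Abs(im(k))) + C3*cos(log(x)*im(k)))


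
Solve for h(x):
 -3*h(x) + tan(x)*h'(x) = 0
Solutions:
 h(x) = C1*sin(x)^3


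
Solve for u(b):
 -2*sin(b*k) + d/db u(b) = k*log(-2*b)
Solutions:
 u(b) = C1 + b*k*(log(-b) - 1) + b*k*log(2) + 2*Piecewise((-cos(b*k)/k, Ne(k, 0)), (0, True))


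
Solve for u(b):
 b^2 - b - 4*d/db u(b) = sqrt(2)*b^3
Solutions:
 u(b) = C1 - sqrt(2)*b^4/16 + b^3/12 - b^2/8


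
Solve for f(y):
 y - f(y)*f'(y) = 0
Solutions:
 f(y) = -sqrt(C1 + y^2)
 f(y) = sqrt(C1 + y^2)


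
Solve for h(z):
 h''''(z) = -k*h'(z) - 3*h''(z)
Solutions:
 h(z) = C1 + C2*exp(2^(1/3)*z*(-2^(1/3)*(k + sqrt(k^2 + 4))^(1/3)/2 + (k + sqrt(k^2 + 4))^(-1/3))) + C3*exp(2^(1/3)*z*(2^(1/3)*(k + sqrt(k^2 + 4))^(1/3)/4 - 2^(1/3)*sqrt(3)*I*(k + sqrt(k^2 + 4))^(1/3)/4 + 2/((-1 + sqrt(3)*I)*(k + sqrt(k^2 + 4))^(1/3)))) + C4*exp(2^(1/3)*z*(2^(1/3)*(k + sqrt(k^2 + 4))^(1/3)/4 + 2^(1/3)*sqrt(3)*I*(k + sqrt(k^2 + 4))^(1/3)/4 - 2/((1 + sqrt(3)*I)*(k + sqrt(k^2 + 4))^(1/3))))


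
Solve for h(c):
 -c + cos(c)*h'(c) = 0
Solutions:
 h(c) = C1 + Integral(c/cos(c), c)


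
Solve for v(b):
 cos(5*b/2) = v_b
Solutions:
 v(b) = C1 + 2*sin(5*b/2)/5


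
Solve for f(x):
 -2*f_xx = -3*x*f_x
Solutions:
 f(x) = C1 + C2*erfi(sqrt(3)*x/2)


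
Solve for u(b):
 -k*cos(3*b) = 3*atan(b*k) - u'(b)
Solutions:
 u(b) = C1 + k*sin(3*b)/3 + 3*Piecewise((b*atan(b*k) - log(b^2*k^2 + 1)/(2*k), Ne(k, 0)), (0, True))


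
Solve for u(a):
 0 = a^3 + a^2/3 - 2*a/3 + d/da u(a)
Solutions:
 u(a) = C1 - a^4/4 - a^3/9 + a^2/3


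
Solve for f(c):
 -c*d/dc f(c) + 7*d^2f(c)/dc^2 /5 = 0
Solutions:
 f(c) = C1 + C2*erfi(sqrt(70)*c/14)


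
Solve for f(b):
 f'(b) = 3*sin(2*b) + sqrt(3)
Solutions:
 f(b) = C1 + sqrt(3)*b - 3*cos(2*b)/2


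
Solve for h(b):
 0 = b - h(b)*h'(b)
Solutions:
 h(b) = -sqrt(C1 + b^2)
 h(b) = sqrt(C1 + b^2)


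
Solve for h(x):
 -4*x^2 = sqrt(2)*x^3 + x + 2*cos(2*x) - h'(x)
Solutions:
 h(x) = C1 + sqrt(2)*x^4/4 + 4*x^3/3 + x^2/2 + sin(2*x)


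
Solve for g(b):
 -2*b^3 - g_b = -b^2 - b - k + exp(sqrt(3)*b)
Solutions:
 g(b) = C1 - b^4/2 + b^3/3 + b^2/2 + b*k - sqrt(3)*exp(sqrt(3)*b)/3


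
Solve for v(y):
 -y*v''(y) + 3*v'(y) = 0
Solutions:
 v(y) = C1 + C2*y^4


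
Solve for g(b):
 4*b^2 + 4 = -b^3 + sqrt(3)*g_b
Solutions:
 g(b) = C1 + sqrt(3)*b^4/12 + 4*sqrt(3)*b^3/9 + 4*sqrt(3)*b/3


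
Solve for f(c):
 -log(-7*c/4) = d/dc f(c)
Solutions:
 f(c) = C1 - c*log(-c) + c*(-log(7) + 1 + 2*log(2))


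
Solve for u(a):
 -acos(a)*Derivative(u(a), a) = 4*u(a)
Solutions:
 u(a) = C1*exp(-4*Integral(1/acos(a), a))


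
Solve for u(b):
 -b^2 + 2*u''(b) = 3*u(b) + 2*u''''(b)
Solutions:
 u(b) = -b^2/3 + (C1*sin(2^(3/4)*3^(1/4)*b*sin(atan(sqrt(5))/2)/2) + C2*cos(2^(3/4)*3^(1/4)*b*sin(atan(sqrt(5))/2)/2))*exp(-2^(3/4)*3^(1/4)*b*cos(atan(sqrt(5))/2)/2) + (C3*sin(2^(3/4)*3^(1/4)*b*sin(atan(sqrt(5))/2)/2) + C4*cos(2^(3/4)*3^(1/4)*b*sin(atan(sqrt(5))/2)/2))*exp(2^(3/4)*3^(1/4)*b*cos(atan(sqrt(5))/2)/2) - 4/9


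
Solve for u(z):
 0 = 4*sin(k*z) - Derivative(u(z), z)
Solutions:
 u(z) = C1 - 4*cos(k*z)/k


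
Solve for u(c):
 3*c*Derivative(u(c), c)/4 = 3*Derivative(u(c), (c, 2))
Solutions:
 u(c) = C1 + C2*erfi(sqrt(2)*c/4)


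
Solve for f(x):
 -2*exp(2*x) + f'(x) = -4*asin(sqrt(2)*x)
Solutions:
 f(x) = C1 - 4*x*asin(sqrt(2)*x) - 2*sqrt(2)*sqrt(1 - 2*x^2) + exp(2*x)


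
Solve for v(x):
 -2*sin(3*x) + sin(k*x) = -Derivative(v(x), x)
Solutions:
 v(x) = C1 - 2*cos(3*x)/3 + cos(k*x)/k


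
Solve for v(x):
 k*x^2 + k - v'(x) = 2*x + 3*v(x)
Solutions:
 v(x) = C1*exp(-3*x) + k*x^2/3 - 2*k*x/9 + 11*k/27 - 2*x/3 + 2/9


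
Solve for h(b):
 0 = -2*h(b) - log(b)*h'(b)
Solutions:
 h(b) = C1*exp(-2*li(b))


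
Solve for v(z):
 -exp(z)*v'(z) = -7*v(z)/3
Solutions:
 v(z) = C1*exp(-7*exp(-z)/3)


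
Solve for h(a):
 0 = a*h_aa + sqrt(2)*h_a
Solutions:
 h(a) = C1 + C2*a^(1 - sqrt(2))


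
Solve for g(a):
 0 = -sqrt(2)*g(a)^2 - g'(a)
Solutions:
 g(a) = 1/(C1 + sqrt(2)*a)


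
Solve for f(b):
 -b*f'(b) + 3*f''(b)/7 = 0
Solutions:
 f(b) = C1 + C2*erfi(sqrt(42)*b/6)


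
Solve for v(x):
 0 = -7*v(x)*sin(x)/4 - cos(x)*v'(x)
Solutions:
 v(x) = C1*cos(x)^(7/4)


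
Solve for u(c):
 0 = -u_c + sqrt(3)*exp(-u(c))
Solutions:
 u(c) = log(C1 + sqrt(3)*c)


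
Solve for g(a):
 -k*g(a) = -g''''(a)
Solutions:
 g(a) = C1*exp(-a*k^(1/4)) + C2*exp(a*k^(1/4)) + C3*exp(-I*a*k^(1/4)) + C4*exp(I*a*k^(1/4))


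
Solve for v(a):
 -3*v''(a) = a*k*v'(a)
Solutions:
 v(a) = Piecewise((-sqrt(6)*sqrt(pi)*C1*erf(sqrt(6)*a*sqrt(k)/6)/(2*sqrt(k)) - C2, (k > 0) | (k < 0)), (-C1*a - C2, True))


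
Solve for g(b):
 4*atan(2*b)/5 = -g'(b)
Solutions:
 g(b) = C1 - 4*b*atan(2*b)/5 + log(4*b^2 + 1)/5


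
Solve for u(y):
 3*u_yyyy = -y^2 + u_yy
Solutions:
 u(y) = C1 + C2*y + C3*exp(-sqrt(3)*y/3) + C4*exp(sqrt(3)*y/3) + y^4/12 + 3*y^2


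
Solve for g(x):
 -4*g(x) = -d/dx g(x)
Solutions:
 g(x) = C1*exp(4*x)


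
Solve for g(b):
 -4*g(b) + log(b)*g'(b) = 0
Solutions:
 g(b) = C1*exp(4*li(b))


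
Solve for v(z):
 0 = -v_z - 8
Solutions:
 v(z) = C1 - 8*z


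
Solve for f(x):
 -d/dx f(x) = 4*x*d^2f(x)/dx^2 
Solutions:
 f(x) = C1 + C2*x^(3/4)


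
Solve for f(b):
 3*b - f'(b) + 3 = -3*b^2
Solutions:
 f(b) = C1 + b^3 + 3*b^2/2 + 3*b


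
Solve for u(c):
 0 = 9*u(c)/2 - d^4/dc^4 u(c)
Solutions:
 u(c) = C1*exp(-2^(3/4)*sqrt(3)*c/2) + C2*exp(2^(3/4)*sqrt(3)*c/2) + C3*sin(2^(3/4)*sqrt(3)*c/2) + C4*cos(2^(3/4)*sqrt(3)*c/2)


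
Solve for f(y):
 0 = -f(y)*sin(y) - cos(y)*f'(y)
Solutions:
 f(y) = C1*cos(y)


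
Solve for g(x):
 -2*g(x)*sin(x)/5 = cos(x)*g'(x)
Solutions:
 g(x) = C1*cos(x)^(2/5)


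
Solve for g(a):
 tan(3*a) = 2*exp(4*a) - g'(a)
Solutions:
 g(a) = C1 + exp(4*a)/2 + log(cos(3*a))/3


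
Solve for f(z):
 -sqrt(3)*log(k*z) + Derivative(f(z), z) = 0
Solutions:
 f(z) = C1 + sqrt(3)*z*log(k*z) - sqrt(3)*z


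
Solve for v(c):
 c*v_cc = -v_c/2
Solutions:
 v(c) = C1 + C2*sqrt(c)


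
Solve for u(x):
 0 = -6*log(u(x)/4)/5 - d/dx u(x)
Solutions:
 -5*Integral(1/(-log(_y) + 2*log(2)), (_y, u(x)))/6 = C1 - x


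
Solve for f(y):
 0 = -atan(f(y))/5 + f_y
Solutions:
 Integral(1/atan(_y), (_y, f(y))) = C1 + y/5


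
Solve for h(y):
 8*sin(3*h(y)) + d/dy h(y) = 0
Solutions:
 h(y) = -acos((-C1 - exp(48*y))/(C1 - exp(48*y)))/3 + 2*pi/3
 h(y) = acos((-C1 - exp(48*y))/(C1 - exp(48*y)))/3


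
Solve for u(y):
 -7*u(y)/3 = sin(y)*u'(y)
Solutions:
 u(y) = C1*(cos(y) + 1)^(7/6)/(cos(y) - 1)^(7/6)


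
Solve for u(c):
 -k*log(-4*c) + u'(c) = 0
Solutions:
 u(c) = C1 + c*k*log(-c) + c*k*(-1 + 2*log(2))


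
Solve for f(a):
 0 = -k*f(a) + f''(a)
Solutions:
 f(a) = C1*exp(-a*sqrt(k)) + C2*exp(a*sqrt(k))


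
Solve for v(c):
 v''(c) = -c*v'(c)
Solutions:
 v(c) = C1 + C2*erf(sqrt(2)*c/2)


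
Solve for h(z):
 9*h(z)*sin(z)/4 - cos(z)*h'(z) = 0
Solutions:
 h(z) = C1/cos(z)^(9/4)


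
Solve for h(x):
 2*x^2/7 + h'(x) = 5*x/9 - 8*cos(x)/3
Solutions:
 h(x) = C1 - 2*x^3/21 + 5*x^2/18 - 8*sin(x)/3


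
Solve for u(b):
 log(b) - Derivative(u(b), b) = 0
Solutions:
 u(b) = C1 + b*log(b) - b


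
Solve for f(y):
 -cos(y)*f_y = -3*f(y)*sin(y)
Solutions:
 f(y) = C1/cos(y)^3


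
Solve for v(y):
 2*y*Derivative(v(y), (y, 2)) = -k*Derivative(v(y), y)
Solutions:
 v(y) = C1 + y^(1 - re(k)/2)*(C2*sin(log(y)*Abs(im(k))/2) + C3*cos(log(y)*im(k)/2))


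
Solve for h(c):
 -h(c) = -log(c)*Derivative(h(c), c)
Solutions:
 h(c) = C1*exp(li(c))


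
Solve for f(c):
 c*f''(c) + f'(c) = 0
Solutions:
 f(c) = C1 + C2*log(c)


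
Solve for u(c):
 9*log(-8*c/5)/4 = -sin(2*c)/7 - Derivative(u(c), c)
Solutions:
 u(c) = C1 - 9*c*log(-c)/4 - 7*c*log(2) + c*log(10)/4 + 9*c/4 + 2*c*log(5) + cos(2*c)/14


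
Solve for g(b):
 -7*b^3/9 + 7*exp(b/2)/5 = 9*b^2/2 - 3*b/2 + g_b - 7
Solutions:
 g(b) = C1 - 7*b^4/36 - 3*b^3/2 + 3*b^2/4 + 7*b + 14*exp(b/2)/5


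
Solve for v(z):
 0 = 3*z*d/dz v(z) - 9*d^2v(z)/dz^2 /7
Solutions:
 v(z) = C1 + C2*erfi(sqrt(42)*z/6)


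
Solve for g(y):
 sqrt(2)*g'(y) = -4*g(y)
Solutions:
 g(y) = C1*exp(-2*sqrt(2)*y)


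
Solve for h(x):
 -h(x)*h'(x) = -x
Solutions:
 h(x) = -sqrt(C1 + x^2)
 h(x) = sqrt(C1 + x^2)


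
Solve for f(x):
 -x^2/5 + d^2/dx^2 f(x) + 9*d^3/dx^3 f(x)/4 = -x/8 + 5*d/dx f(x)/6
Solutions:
 f(x) = C1 + C2*exp(x*(-2 + sqrt(34))/9) + C3*exp(-x*(2 + sqrt(34))/9) - 2*x^3/25 - 213*x^2/1000 - 2259*x/1250


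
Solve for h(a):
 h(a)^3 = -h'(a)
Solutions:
 h(a) = -sqrt(2)*sqrt(-1/(C1 - a))/2
 h(a) = sqrt(2)*sqrt(-1/(C1 - a))/2


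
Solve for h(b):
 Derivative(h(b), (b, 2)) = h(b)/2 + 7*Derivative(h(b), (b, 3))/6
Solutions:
 h(b) = C1*exp(b*(8*2^(1/3)/(7*sqrt(345) + 131)^(1/3) + 8 + 2^(2/3)*(7*sqrt(345) + 131)^(1/3))/28)*sin(2^(1/3)*sqrt(3)*b*(-2^(1/3)*(7*sqrt(345) + 131)^(1/3) + 8/(7*sqrt(345) + 131)^(1/3))/28) + C2*exp(b*(8*2^(1/3)/(7*sqrt(345) + 131)^(1/3) + 8 + 2^(2/3)*(7*sqrt(345) + 131)^(1/3))/28)*cos(2^(1/3)*sqrt(3)*b*(-2^(1/3)*(7*sqrt(345) + 131)^(1/3) + 8/(7*sqrt(345) + 131)^(1/3))/28) + C3*exp(b*(-2^(2/3)*(7*sqrt(345) + 131)^(1/3) - 8*2^(1/3)/(7*sqrt(345) + 131)^(1/3) + 4)/14)


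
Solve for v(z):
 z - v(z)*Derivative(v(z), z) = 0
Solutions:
 v(z) = -sqrt(C1 + z^2)
 v(z) = sqrt(C1 + z^2)


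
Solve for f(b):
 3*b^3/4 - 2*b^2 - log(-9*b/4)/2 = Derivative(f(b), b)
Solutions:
 f(b) = C1 + 3*b^4/16 - 2*b^3/3 - b*log(-b)/2 + b*(-log(3) + 1/2 + log(2))


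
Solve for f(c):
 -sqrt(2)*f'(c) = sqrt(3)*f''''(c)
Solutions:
 f(c) = C1 + C4*exp(-2^(1/6)*3^(5/6)*c/3) + (C2*sin(2^(1/6)*3^(1/3)*c/2) + C3*cos(2^(1/6)*3^(1/3)*c/2))*exp(2^(1/6)*3^(5/6)*c/6)


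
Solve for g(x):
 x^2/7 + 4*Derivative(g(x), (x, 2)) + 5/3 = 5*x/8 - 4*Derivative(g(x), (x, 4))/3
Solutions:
 g(x) = C1 + C2*x + C3*sin(sqrt(3)*x) + C4*cos(sqrt(3)*x) - x^4/336 + 5*x^3/192 - 11*x^2/56


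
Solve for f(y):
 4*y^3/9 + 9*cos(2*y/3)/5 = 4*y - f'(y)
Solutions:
 f(y) = C1 - y^4/9 + 2*y^2 - 27*sin(2*y/3)/10


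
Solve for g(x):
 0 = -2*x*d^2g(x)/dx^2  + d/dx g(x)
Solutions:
 g(x) = C1 + C2*x^(3/2)


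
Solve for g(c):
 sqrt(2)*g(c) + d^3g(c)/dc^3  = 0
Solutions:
 g(c) = C3*exp(-2^(1/6)*c) + (C1*sin(2^(1/6)*sqrt(3)*c/2) + C2*cos(2^(1/6)*sqrt(3)*c/2))*exp(2^(1/6)*c/2)


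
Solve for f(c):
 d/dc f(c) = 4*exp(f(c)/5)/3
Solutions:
 f(c) = 5*log(-1/(C1 + 4*c)) + 5*log(15)


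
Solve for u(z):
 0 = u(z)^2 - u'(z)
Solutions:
 u(z) = -1/(C1 + z)


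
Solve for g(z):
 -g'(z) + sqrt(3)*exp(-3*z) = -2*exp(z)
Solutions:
 g(z) = C1 + 2*exp(z) - sqrt(3)*exp(-3*z)/3


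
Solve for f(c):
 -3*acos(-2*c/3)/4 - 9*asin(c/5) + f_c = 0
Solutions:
 f(c) = C1 + 3*c*acos(-2*c/3)/4 + 9*c*asin(c/5) + 3*sqrt(9 - 4*c^2)/8 + 9*sqrt(25 - c^2)


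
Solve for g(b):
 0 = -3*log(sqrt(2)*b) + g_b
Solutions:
 g(b) = C1 + 3*b*log(b) - 3*b + 3*b*log(2)/2


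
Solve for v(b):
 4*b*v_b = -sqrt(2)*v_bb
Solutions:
 v(b) = C1 + C2*erf(2^(1/4)*b)


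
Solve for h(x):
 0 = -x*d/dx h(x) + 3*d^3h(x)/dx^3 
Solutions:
 h(x) = C1 + Integral(C2*airyai(3^(2/3)*x/3) + C3*airybi(3^(2/3)*x/3), x)


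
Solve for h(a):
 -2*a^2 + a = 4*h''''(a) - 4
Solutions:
 h(a) = C1 + C2*a + C3*a^2 + C4*a^3 - a^6/720 + a^5/480 + a^4/24


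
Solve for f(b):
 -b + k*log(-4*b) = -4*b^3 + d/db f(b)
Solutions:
 f(b) = C1 + b^4 - b^2/2 + b*k*log(-b) + b*k*(-1 + 2*log(2))


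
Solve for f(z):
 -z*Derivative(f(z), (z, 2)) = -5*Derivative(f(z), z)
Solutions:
 f(z) = C1 + C2*z^6


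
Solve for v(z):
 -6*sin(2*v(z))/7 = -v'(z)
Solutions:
 -6*z/7 + log(cos(2*v(z)) - 1)/4 - log(cos(2*v(z)) + 1)/4 = C1


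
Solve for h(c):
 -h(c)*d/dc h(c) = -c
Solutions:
 h(c) = -sqrt(C1 + c^2)
 h(c) = sqrt(C1 + c^2)


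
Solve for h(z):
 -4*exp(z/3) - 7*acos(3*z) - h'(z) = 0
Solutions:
 h(z) = C1 - 7*z*acos(3*z) + 7*sqrt(1 - 9*z^2)/3 - 12*exp(z/3)


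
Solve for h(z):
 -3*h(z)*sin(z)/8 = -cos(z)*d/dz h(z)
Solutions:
 h(z) = C1/cos(z)^(3/8)


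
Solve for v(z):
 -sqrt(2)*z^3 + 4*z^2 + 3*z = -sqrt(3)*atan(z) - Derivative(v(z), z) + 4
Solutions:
 v(z) = C1 + sqrt(2)*z^4/4 - 4*z^3/3 - 3*z^2/2 + 4*z - sqrt(3)*(z*atan(z) - log(z^2 + 1)/2)


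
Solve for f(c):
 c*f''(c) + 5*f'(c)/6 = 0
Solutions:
 f(c) = C1 + C2*c^(1/6)


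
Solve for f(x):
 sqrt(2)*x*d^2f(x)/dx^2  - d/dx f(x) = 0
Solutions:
 f(x) = C1 + C2*x^(sqrt(2)/2 + 1)


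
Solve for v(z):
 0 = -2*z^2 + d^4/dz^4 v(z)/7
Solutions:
 v(z) = C1 + C2*z + C3*z^2 + C4*z^3 + 7*z^6/180


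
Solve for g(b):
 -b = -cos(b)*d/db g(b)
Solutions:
 g(b) = C1 + Integral(b/cos(b), b)


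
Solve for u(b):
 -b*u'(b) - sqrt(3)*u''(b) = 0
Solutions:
 u(b) = C1 + C2*erf(sqrt(2)*3^(3/4)*b/6)


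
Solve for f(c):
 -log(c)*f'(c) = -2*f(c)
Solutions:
 f(c) = C1*exp(2*li(c))


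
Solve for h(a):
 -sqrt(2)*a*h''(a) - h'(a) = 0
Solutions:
 h(a) = C1 + C2*a^(1 - sqrt(2)/2)


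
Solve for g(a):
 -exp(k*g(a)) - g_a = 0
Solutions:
 g(a) = Piecewise((log(1/(C1*k + a*k))/k, Ne(k, 0)), (nan, True))
 g(a) = Piecewise((C1 - a, Eq(k, 0)), (nan, True))


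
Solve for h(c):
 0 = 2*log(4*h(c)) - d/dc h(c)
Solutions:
 -Integral(1/(log(_y) + 2*log(2)), (_y, h(c)))/2 = C1 - c


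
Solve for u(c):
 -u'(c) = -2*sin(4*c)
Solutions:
 u(c) = C1 - cos(4*c)/2


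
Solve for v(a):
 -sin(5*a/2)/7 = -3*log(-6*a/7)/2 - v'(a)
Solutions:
 v(a) = C1 - 3*a*log(-a)/2 - 2*a*log(6) + 3*a/2 + a*log(42)/2 + a*log(7) - 2*cos(5*a/2)/35


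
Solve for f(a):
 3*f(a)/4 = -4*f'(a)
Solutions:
 f(a) = C1*exp(-3*a/16)


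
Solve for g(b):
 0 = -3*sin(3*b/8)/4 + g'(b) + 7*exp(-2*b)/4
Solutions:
 g(b) = C1 - 2*cos(3*b/8) + 7*exp(-2*b)/8


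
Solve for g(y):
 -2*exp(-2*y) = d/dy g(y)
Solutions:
 g(y) = C1 + exp(-2*y)


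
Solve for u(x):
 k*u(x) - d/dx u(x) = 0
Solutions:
 u(x) = C1*exp(k*x)


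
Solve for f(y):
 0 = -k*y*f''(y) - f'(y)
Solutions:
 f(y) = C1 + y^(((re(k) - 1)*re(k) + im(k)^2)/(re(k)^2 + im(k)^2))*(C2*sin(log(y)*Abs(im(k))/(re(k)^2 + im(k)^2)) + C3*cos(log(y)*im(k)/(re(k)^2 + im(k)^2)))


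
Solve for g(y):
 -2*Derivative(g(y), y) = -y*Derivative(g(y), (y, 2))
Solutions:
 g(y) = C1 + C2*y^3


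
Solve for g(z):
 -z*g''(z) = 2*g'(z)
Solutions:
 g(z) = C1 + C2/z


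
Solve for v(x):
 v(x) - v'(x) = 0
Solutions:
 v(x) = C1*exp(x)


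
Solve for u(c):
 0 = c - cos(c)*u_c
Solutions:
 u(c) = C1 + Integral(c/cos(c), c)


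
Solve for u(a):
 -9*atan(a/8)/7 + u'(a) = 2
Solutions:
 u(a) = C1 + 9*a*atan(a/8)/7 + 2*a - 36*log(a^2 + 64)/7


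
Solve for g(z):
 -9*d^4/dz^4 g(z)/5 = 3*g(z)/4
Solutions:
 g(z) = (C1*sin(3^(3/4)*5^(1/4)*z/6) + C2*cos(3^(3/4)*5^(1/4)*z/6))*exp(-3^(3/4)*5^(1/4)*z/6) + (C3*sin(3^(3/4)*5^(1/4)*z/6) + C4*cos(3^(3/4)*5^(1/4)*z/6))*exp(3^(3/4)*5^(1/4)*z/6)


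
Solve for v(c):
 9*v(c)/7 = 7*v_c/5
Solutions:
 v(c) = C1*exp(45*c/49)


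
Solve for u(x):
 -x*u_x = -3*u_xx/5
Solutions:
 u(x) = C1 + C2*erfi(sqrt(30)*x/6)


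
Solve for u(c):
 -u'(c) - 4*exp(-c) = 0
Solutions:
 u(c) = C1 + 4*exp(-c)


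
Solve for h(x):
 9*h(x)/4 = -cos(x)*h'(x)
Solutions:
 h(x) = C1*(sin(x) - 1)^(9/8)/(sin(x) + 1)^(9/8)


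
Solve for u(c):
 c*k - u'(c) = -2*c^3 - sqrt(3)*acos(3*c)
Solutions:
 u(c) = C1 + c^4/2 + c^2*k/2 + sqrt(3)*(c*acos(3*c) - sqrt(1 - 9*c^2)/3)


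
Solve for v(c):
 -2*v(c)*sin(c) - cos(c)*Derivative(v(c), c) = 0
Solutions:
 v(c) = C1*cos(c)^2


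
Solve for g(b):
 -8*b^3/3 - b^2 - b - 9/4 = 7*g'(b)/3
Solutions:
 g(b) = C1 - 2*b^4/7 - b^3/7 - 3*b^2/14 - 27*b/28


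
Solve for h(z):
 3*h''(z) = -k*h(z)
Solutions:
 h(z) = C1*exp(-sqrt(3)*z*sqrt(-k)/3) + C2*exp(sqrt(3)*z*sqrt(-k)/3)


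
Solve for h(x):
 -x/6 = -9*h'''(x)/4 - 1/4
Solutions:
 h(x) = C1 + C2*x + C3*x^2 + x^4/324 - x^3/54


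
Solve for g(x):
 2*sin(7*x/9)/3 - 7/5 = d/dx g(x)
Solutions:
 g(x) = C1 - 7*x/5 - 6*cos(7*x/9)/7


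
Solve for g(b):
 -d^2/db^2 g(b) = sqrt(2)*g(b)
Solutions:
 g(b) = C1*sin(2^(1/4)*b) + C2*cos(2^(1/4)*b)


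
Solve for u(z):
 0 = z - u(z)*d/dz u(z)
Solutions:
 u(z) = -sqrt(C1 + z^2)
 u(z) = sqrt(C1 + z^2)


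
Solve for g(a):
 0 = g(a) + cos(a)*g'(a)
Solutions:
 g(a) = C1*sqrt(sin(a) - 1)/sqrt(sin(a) + 1)


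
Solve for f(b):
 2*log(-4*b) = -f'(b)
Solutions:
 f(b) = C1 - 2*b*log(-b) + 2*b*(1 - 2*log(2))


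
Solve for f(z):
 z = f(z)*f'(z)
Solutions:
 f(z) = -sqrt(C1 + z^2)
 f(z) = sqrt(C1 + z^2)


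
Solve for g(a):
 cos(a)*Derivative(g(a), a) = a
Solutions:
 g(a) = C1 + Integral(a/cos(a), a)


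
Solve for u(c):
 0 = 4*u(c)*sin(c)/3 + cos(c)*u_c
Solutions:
 u(c) = C1*cos(c)^(4/3)


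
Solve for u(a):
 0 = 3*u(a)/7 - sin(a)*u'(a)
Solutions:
 u(a) = C1*(cos(a) - 1)^(3/14)/(cos(a) + 1)^(3/14)


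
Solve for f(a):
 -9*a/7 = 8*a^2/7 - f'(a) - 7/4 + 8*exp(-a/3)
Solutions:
 f(a) = C1 + 8*a^3/21 + 9*a^2/14 - 7*a/4 - 24*exp(-a/3)


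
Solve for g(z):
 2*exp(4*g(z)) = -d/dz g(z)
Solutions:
 g(z) = log(-I*(1/(C1 + 8*z))^(1/4))
 g(z) = log(I*(1/(C1 + 8*z))^(1/4))
 g(z) = log(-(1/(C1 + 8*z))^(1/4))
 g(z) = log(1/(C1 + 8*z))/4


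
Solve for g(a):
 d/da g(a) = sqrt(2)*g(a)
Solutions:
 g(a) = C1*exp(sqrt(2)*a)


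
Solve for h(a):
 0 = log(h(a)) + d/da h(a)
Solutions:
 li(h(a)) = C1 - a


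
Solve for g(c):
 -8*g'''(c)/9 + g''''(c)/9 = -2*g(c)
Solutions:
 g(c) = C1*exp(c*(-sqrt(2)*sqrt(6^(2/3)/(sqrt(138) + 12)^(1/3) + 6^(1/3)*(sqrt(138) + 12)^(1/3) + 8)/2 + 2))*sin(sqrt(2)*c*sqrt(-16 + 6^(2/3)/(sqrt(138) + 12)^(1/3) + 6^(1/3)*(sqrt(138) + 12)^(1/3) + 32*sqrt(2)/sqrt(6^(2/3)/(sqrt(138) + 12)^(1/3) + 6^(1/3)*(sqrt(138) + 12)^(1/3) + 8))/2) + C2*exp(c*(-sqrt(2)*sqrt(6^(2/3)/(sqrt(138) + 12)^(1/3) + 6^(1/3)*(sqrt(138) + 12)^(1/3) + 8)/2 + 2))*cos(sqrt(2)*c*sqrt(-16 + 6^(2/3)/(sqrt(138) + 12)^(1/3) + 6^(1/3)*(sqrt(138) + 12)^(1/3) + 32*sqrt(2)/sqrt(6^(2/3)/(sqrt(138) + 12)^(1/3) + 6^(1/3)*(sqrt(138) + 12)^(1/3) + 8))/2) + C3*exp(c*(2 + sqrt(2)*sqrt(6^(2/3)/(sqrt(138) + 12)^(1/3) + 6^(1/3)*(sqrt(138) + 12)^(1/3) + 8)/2 + sqrt(2)*sqrt(-6^(1/3)*(sqrt(138) + 12)^(1/3) - 6^(2/3)/(sqrt(138) + 12)^(1/3) + 32*sqrt(2)/sqrt(6^(2/3)/(sqrt(138) + 12)^(1/3) + 6^(1/3)*(sqrt(138) + 12)^(1/3) + 8) + 16)/2)) + C4*exp(c*(-sqrt(2)*sqrt(-6^(1/3)*(sqrt(138) + 12)^(1/3) - 6^(2/3)/(sqrt(138) + 12)^(1/3) + 32*sqrt(2)/sqrt(6^(2/3)/(sqrt(138) + 12)^(1/3) + 6^(1/3)*(sqrt(138) + 12)^(1/3) + 8) + 16)/2 + 2 + sqrt(2)*sqrt(6^(2/3)/(sqrt(138) + 12)^(1/3) + 6^(1/3)*(sqrt(138) + 12)^(1/3) + 8)/2))


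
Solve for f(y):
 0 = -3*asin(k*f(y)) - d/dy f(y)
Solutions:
 Integral(1/asin(_y*k), (_y, f(y))) = C1 - 3*y


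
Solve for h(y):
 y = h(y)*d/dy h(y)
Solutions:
 h(y) = -sqrt(C1 + y^2)
 h(y) = sqrt(C1 + y^2)


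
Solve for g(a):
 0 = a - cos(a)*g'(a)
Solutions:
 g(a) = C1 + Integral(a/cos(a), a)


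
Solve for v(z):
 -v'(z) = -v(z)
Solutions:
 v(z) = C1*exp(z)


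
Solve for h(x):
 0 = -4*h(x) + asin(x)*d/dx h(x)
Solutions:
 h(x) = C1*exp(4*Integral(1/asin(x), x))


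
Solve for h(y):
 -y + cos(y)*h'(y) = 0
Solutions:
 h(y) = C1 + Integral(y/cos(y), y)


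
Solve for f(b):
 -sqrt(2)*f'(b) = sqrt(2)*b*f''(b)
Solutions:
 f(b) = C1 + C2*log(b)


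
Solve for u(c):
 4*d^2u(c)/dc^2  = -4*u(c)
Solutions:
 u(c) = C1*sin(c) + C2*cos(c)


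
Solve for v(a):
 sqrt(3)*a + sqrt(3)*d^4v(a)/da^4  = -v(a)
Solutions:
 v(a) = -sqrt(3)*a + (C1*sin(sqrt(2)*3^(7/8)*a/6) + C2*cos(sqrt(2)*3^(7/8)*a/6))*exp(-sqrt(2)*3^(7/8)*a/6) + (C3*sin(sqrt(2)*3^(7/8)*a/6) + C4*cos(sqrt(2)*3^(7/8)*a/6))*exp(sqrt(2)*3^(7/8)*a/6)


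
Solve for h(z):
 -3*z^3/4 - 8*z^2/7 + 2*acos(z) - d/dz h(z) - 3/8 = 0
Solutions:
 h(z) = C1 - 3*z^4/16 - 8*z^3/21 + 2*z*acos(z) - 3*z/8 - 2*sqrt(1 - z^2)


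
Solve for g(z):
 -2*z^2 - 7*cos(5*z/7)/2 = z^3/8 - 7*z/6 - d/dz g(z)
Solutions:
 g(z) = C1 + z^4/32 + 2*z^3/3 - 7*z^2/12 + 49*sin(5*z/7)/10


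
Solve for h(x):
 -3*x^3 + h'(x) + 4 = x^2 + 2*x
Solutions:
 h(x) = C1 + 3*x^4/4 + x^3/3 + x^2 - 4*x


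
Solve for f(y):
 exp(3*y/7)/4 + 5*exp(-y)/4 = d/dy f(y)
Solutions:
 f(y) = C1 + 7*exp(3*y/7)/12 - 5*exp(-y)/4


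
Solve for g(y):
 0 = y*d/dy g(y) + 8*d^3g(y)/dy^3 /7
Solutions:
 g(y) = C1 + Integral(C2*airyai(-7^(1/3)*y/2) + C3*airybi(-7^(1/3)*y/2), y)


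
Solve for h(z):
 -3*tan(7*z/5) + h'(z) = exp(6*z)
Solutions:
 h(z) = C1 + exp(6*z)/6 - 15*log(cos(7*z/5))/7


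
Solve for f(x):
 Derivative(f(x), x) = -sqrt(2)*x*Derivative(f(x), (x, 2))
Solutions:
 f(x) = C1 + C2*x^(1 - sqrt(2)/2)


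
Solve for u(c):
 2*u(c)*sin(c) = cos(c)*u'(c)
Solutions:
 u(c) = C1/cos(c)^2


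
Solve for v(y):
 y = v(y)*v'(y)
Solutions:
 v(y) = -sqrt(C1 + y^2)
 v(y) = sqrt(C1 + y^2)


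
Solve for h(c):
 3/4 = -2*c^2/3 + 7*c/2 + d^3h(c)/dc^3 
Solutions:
 h(c) = C1 + C2*c + C3*c^2 + c^5/90 - 7*c^4/48 + c^3/8


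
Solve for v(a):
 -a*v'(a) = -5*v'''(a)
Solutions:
 v(a) = C1 + Integral(C2*airyai(5^(2/3)*a/5) + C3*airybi(5^(2/3)*a/5), a)


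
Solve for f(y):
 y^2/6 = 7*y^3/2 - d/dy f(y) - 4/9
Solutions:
 f(y) = C1 + 7*y^4/8 - y^3/18 - 4*y/9


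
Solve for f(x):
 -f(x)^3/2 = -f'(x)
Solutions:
 f(x) = -sqrt(-1/(C1 + x))
 f(x) = sqrt(-1/(C1 + x))


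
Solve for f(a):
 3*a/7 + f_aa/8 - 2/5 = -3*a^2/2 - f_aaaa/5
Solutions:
 f(a) = C1 + C2*a + C3*sin(sqrt(10)*a/4) + C4*cos(sqrt(10)*a/4) - a^4 - 4*a^3/7 + 104*a^2/5


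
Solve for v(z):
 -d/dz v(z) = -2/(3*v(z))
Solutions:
 v(z) = -sqrt(C1 + 12*z)/3
 v(z) = sqrt(C1 + 12*z)/3


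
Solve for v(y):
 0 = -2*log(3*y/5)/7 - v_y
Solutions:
 v(y) = C1 - 2*y*log(y)/7 - 2*y*log(3)/7 + 2*y/7 + 2*y*log(5)/7


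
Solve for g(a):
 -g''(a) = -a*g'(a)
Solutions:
 g(a) = C1 + C2*erfi(sqrt(2)*a/2)


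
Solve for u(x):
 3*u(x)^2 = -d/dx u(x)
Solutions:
 u(x) = 1/(C1 + 3*x)


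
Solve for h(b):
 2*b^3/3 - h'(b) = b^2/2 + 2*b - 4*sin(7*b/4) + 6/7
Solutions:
 h(b) = C1 + b^4/6 - b^3/6 - b^2 - 6*b/7 - 16*cos(7*b/4)/7


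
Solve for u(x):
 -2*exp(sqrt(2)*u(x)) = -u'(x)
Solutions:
 u(x) = sqrt(2)*(2*log(-1/(C1 + 2*x)) - log(2))/4


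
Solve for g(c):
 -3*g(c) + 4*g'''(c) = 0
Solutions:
 g(c) = C3*exp(6^(1/3)*c/2) + (C1*sin(2^(1/3)*3^(5/6)*c/4) + C2*cos(2^(1/3)*3^(5/6)*c/4))*exp(-6^(1/3)*c/4)


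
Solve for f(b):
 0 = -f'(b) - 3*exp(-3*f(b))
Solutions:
 f(b) = log(C1 - 9*b)/3
 f(b) = log((-3^(1/3) - 3^(5/6)*I)*(C1 - 3*b)^(1/3)/2)
 f(b) = log((-3^(1/3) + 3^(5/6)*I)*(C1 - 3*b)^(1/3)/2)


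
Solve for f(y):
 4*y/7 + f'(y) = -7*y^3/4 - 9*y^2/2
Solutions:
 f(y) = C1 - 7*y^4/16 - 3*y^3/2 - 2*y^2/7


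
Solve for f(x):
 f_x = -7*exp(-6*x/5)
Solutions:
 f(x) = C1 + 35*exp(-6*x/5)/6


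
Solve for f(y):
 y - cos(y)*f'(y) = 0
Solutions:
 f(y) = C1 + Integral(y/cos(y), y)


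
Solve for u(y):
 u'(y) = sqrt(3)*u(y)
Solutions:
 u(y) = C1*exp(sqrt(3)*y)


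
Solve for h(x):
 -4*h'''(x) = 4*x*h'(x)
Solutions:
 h(x) = C1 + Integral(C2*airyai(-x) + C3*airybi(-x), x)


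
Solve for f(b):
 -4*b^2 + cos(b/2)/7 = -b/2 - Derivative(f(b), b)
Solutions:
 f(b) = C1 + 4*b^3/3 - b^2/4 - 2*sin(b/2)/7


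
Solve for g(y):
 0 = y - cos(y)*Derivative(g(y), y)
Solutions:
 g(y) = C1 + Integral(y/cos(y), y)


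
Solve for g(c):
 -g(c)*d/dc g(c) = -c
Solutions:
 g(c) = -sqrt(C1 + c^2)
 g(c) = sqrt(C1 + c^2)


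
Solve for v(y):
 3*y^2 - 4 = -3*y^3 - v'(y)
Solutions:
 v(y) = C1 - 3*y^4/4 - y^3 + 4*y


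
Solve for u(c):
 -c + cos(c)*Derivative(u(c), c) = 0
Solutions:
 u(c) = C1 + Integral(c/cos(c), c)


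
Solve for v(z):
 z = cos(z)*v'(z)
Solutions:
 v(z) = C1 + Integral(z/cos(z), z)


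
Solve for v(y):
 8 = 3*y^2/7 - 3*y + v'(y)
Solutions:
 v(y) = C1 - y^3/7 + 3*y^2/2 + 8*y


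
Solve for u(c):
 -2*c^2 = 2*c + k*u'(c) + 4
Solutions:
 u(c) = C1 - 2*c^3/(3*k) - c^2/k - 4*c/k


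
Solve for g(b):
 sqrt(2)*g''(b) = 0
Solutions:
 g(b) = C1 + C2*b


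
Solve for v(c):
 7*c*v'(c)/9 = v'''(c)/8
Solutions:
 v(c) = C1 + Integral(C2*airyai(2*21^(1/3)*c/3) + C3*airybi(2*21^(1/3)*c/3), c)


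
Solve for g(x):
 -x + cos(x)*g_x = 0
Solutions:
 g(x) = C1 + Integral(x/cos(x), x)


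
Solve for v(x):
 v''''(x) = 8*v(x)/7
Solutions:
 v(x) = C1*exp(-14^(3/4)*x/7) + C2*exp(14^(3/4)*x/7) + C3*sin(14^(3/4)*x/7) + C4*cos(14^(3/4)*x/7)


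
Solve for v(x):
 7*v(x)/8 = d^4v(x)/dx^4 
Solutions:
 v(x) = C1*exp(-14^(1/4)*x/2) + C2*exp(14^(1/4)*x/2) + C3*sin(14^(1/4)*x/2) + C4*cos(14^(1/4)*x/2)


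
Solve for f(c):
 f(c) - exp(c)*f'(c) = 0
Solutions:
 f(c) = C1*exp(-exp(-c))


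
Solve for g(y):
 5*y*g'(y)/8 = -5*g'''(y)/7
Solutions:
 g(y) = C1 + Integral(C2*airyai(-7^(1/3)*y/2) + C3*airybi(-7^(1/3)*y/2), y)


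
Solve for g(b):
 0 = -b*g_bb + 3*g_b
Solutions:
 g(b) = C1 + C2*b^4


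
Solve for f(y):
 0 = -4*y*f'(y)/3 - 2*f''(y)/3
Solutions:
 f(y) = C1 + C2*erf(y)


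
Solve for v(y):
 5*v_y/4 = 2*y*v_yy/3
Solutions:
 v(y) = C1 + C2*y^(23/8)


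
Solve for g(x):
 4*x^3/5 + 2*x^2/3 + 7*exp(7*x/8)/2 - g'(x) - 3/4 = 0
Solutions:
 g(x) = C1 + x^4/5 + 2*x^3/9 - 3*x/4 + 4*exp(7*x/8)


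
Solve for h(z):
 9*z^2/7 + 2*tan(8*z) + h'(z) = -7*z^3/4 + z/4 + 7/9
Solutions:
 h(z) = C1 - 7*z^4/16 - 3*z^3/7 + z^2/8 + 7*z/9 + log(cos(8*z))/4


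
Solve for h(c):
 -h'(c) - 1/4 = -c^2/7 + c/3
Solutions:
 h(c) = C1 + c^3/21 - c^2/6 - c/4


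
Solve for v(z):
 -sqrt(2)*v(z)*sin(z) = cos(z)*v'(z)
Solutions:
 v(z) = C1*cos(z)^(sqrt(2))


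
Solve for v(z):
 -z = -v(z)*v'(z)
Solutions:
 v(z) = -sqrt(C1 + z^2)
 v(z) = sqrt(C1 + z^2)


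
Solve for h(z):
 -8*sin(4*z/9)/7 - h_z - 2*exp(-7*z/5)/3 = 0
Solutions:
 h(z) = C1 + 18*cos(4*z/9)/7 + 10*exp(-7*z/5)/21


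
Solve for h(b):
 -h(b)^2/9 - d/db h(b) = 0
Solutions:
 h(b) = 9/(C1 + b)


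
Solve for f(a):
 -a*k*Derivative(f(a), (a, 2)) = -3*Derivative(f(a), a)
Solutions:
 f(a) = C1 + a^(((re(k) + 3)*re(k) + im(k)^2)/(re(k)^2 + im(k)^2))*(C2*sin(3*log(a)*Abs(im(k))/(re(k)^2 + im(k)^2)) + C3*cos(3*log(a)*im(k)/(re(k)^2 + im(k)^2)))


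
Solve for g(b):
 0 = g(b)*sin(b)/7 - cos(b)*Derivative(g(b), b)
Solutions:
 g(b) = C1/cos(b)^(1/7)


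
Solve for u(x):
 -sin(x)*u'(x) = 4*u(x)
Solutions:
 u(x) = C1*(cos(x)^2 + 2*cos(x) + 1)/(cos(x)^2 - 2*cos(x) + 1)


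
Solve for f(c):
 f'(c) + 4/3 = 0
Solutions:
 f(c) = C1 - 4*c/3


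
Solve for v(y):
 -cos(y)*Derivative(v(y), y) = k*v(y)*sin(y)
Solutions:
 v(y) = C1*exp(k*log(cos(y)))


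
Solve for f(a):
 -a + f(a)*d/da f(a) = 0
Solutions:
 f(a) = -sqrt(C1 + a^2)
 f(a) = sqrt(C1 + a^2)


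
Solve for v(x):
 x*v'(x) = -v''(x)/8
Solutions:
 v(x) = C1 + C2*erf(2*x)


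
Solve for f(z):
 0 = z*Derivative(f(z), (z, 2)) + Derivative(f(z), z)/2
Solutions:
 f(z) = C1 + C2*sqrt(z)


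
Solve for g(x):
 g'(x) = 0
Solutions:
 g(x) = C1


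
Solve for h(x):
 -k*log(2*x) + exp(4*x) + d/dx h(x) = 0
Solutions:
 h(x) = C1 + k*x*log(x) + k*x*(-1 + log(2)) - exp(4*x)/4


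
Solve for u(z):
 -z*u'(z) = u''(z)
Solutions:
 u(z) = C1 + C2*erf(sqrt(2)*z/2)


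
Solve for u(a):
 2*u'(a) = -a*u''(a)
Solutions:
 u(a) = C1 + C2/a


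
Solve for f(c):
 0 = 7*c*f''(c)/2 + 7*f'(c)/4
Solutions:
 f(c) = C1 + C2*sqrt(c)


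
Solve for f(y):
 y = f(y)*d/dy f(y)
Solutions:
 f(y) = -sqrt(C1 + y^2)
 f(y) = sqrt(C1 + y^2)


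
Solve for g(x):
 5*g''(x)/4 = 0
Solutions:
 g(x) = C1 + C2*x


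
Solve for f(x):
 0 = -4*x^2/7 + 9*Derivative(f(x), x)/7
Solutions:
 f(x) = C1 + 4*x^3/27


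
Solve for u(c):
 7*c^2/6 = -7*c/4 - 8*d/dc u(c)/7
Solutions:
 u(c) = C1 - 49*c^3/144 - 49*c^2/64


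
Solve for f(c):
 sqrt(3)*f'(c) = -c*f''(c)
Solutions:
 f(c) = C1 + C2*c^(1 - sqrt(3))


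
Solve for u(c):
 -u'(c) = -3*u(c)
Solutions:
 u(c) = C1*exp(3*c)


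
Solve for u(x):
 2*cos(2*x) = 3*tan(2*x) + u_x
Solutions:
 u(x) = C1 + 3*log(cos(2*x))/2 + sin(2*x)


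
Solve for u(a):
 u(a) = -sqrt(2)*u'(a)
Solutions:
 u(a) = C1*exp(-sqrt(2)*a/2)


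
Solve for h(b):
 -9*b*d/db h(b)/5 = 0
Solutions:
 h(b) = C1


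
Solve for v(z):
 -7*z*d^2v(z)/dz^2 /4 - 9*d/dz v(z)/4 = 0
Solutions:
 v(z) = C1 + C2/z^(2/7)


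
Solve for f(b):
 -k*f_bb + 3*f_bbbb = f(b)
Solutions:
 f(b) = C1*exp(-sqrt(6)*b*sqrt(k - sqrt(k^2 + 12))/6) + C2*exp(sqrt(6)*b*sqrt(k - sqrt(k^2 + 12))/6) + C3*exp(-sqrt(6)*b*sqrt(k + sqrt(k^2 + 12))/6) + C4*exp(sqrt(6)*b*sqrt(k + sqrt(k^2 + 12))/6)


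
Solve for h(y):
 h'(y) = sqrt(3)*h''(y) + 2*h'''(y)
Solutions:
 h(y) = C1 + C2*exp(y*(-sqrt(3) + sqrt(11))/4) + C3*exp(-y*(sqrt(3) + sqrt(11))/4)


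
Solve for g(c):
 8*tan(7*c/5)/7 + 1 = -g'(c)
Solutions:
 g(c) = C1 - c + 40*log(cos(7*c/5))/49


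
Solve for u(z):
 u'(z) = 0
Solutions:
 u(z) = C1


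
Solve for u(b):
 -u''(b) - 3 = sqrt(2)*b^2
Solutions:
 u(b) = C1 + C2*b - sqrt(2)*b^4/12 - 3*b^2/2


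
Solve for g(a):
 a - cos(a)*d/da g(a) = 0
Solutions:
 g(a) = C1 + Integral(a/cos(a), a)


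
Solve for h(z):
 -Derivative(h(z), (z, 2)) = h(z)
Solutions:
 h(z) = C1*sin(z) + C2*cos(z)


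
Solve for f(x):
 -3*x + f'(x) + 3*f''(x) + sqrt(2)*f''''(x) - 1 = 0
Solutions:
 f(x) = C1 + C2*exp(x*(-2*2^(1/6)/(sqrt(2) + 2*sqrt(1/2 + sqrt(2)))^(1/3) + 2^(1/3)*(sqrt(2) + 2*sqrt(1/2 + sqrt(2)))^(1/3))/4)*sin(sqrt(3)*x*(18*2^(1/6)/(27*sqrt(2) + 2*sqrt(729/2 + 729*sqrt(2)))^(1/3) + 2^(1/3)*(27*sqrt(2) + 2*sqrt(729/2 + 729*sqrt(2)))^(1/3))/12) + C3*exp(x*(-2*2^(1/6)/(sqrt(2) + 2*sqrt(1/2 + sqrt(2)))^(1/3) + 2^(1/3)*(sqrt(2) + 2*sqrt(1/2 + sqrt(2)))^(1/3))/4)*cos(sqrt(3)*x*(18*2^(1/6)/(27*sqrt(2) + 2*sqrt(729/2 + 729*sqrt(2)))^(1/3) + 2^(1/3)*(27*sqrt(2) + 2*sqrt(729/2 + 729*sqrt(2)))^(1/3))/12) + C4*exp(x*(-2^(1/3)*(sqrt(2) + 2*sqrt(1/2 + sqrt(2)))^(1/3)/2 + 2^(1/6)/(sqrt(2) + 2*sqrt(1/2 + sqrt(2)))^(1/3))) + 3*x^2/2 - 8*x


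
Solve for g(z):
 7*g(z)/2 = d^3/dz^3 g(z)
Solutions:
 g(z) = C3*exp(2^(2/3)*7^(1/3)*z/2) + (C1*sin(2^(2/3)*sqrt(3)*7^(1/3)*z/4) + C2*cos(2^(2/3)*sqrt(3)*7^(1/3)*z/4))*exp(-2^(2/3)*7^(1/3)*z/4)


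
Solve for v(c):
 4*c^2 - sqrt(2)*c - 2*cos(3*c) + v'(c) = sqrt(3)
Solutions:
 v(c) = C1 - 4*c^3/3 + sqrt(2)*c^2/2 + sqrt(3)*c + 2*sin(3*c)/3


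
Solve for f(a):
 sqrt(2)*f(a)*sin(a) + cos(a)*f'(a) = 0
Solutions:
 f(a) = C1*cos(a)^(sqrt(2))


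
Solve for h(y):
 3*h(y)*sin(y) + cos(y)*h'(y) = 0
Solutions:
 h(y) = C1*cos(y)^3


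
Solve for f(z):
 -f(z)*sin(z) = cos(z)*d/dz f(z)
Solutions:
 f(z) = C1*cos(z)


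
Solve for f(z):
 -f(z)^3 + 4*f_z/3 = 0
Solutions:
 f(z) = -sqrt(2)*sqrt(-1/(C1 + 3*z))
 f(z) = sqrt(2)*sqrt(-1/(C1 + 3*z))


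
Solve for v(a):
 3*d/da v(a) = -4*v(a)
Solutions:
 v(a) = C1*exp(-4*a/3)


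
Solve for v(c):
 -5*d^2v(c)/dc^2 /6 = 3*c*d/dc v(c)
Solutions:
 v(c) = C1 + C2*erf(3*sqrt(5)*c/5)


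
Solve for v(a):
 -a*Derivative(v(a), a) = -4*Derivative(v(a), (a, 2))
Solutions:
 v(a) = C1 + C2*erfi(sqrt(2)*a/4)


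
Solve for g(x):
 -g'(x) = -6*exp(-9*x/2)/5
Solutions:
 g(x) = C1 - 4*exp(-9*x/2)/15


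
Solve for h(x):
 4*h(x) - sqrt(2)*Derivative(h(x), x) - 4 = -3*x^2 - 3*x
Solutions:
 h(x) = C1*exp(2*sqrt(2)*x) - 3*x^2/4 - 3*x/4 - 3*sqrt(2)*x/8 - 3*sqrt(2)/16 + 13/16


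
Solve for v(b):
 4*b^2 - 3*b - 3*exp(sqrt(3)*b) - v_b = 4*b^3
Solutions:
 v(b) = C1 - b^4 + 4*b^3/3 - 3*b^2/2 - sqrt(3)*exp(sqrt(3)*b)


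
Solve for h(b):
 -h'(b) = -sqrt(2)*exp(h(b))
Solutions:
 h(b) = log(-1/(C1 + sqrt(2)*b))


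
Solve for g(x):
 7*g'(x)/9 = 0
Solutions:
 g(x) = C1


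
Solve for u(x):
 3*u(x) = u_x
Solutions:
 u(x) = C1*exp(3*x)


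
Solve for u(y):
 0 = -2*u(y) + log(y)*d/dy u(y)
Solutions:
 u(y) = C1*exp(2*li(y))
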